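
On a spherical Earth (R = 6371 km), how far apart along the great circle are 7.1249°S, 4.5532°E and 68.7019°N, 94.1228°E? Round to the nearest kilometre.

Δλ = 94.1228 − 4.5532 = 89.5696°.
Δφ = 68.7019 − -7.1249 = 75.8268°.
a = sin²(Δφ/2) + cos φ₁ · cos φ₂ · sin²(Δλ/2) = 0.556427.
c = 2·atan2(√a, √(1−a)) = 1.68389 rad → d = 6371·c ≈ 10728.07 km.

10728 km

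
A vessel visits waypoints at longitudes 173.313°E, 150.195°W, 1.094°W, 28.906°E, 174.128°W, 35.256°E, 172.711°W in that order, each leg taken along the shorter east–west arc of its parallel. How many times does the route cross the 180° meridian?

4

Leg 1: +173.313° → -150.195°, shortest Δλ = 36.492° (east) — crosses 180°.
Leg 2: -150.195° → -1.094°, shortest Δλ = 149.101° (east) — does not cross 180°.
Leg 3: -1.094° → +28.906°, shortest Δλ = 30.0° (east) — does not cross 180°.
Leg 4: +28.906° → -174.128°, shortest Δλ = 156.966° (east) — crosses 180°.
Leg 5: -174.128° → +35.256°, shortest Δλ = -150.616° (west) — crosses 180°.
Leg 6: +35.256° → -172.711°, shortest Δλ = 152.033° (east) — crosses 180°.
Total crossings: 4.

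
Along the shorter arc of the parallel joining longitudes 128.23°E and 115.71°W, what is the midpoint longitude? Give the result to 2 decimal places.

Signed shortest Δλ from +128.23° to -115.71° is +116.06°.
Midpoint longitude = +128.23° + (+116.06°)/2 = +128.23° + 58.03° = +186.26°.
Normalise into (−180°, 180°]: -173.74°.
(The naïve average (+128.23 + -115.71)/2 = 6.26° is on the wrong side of the globe.)

173.74°W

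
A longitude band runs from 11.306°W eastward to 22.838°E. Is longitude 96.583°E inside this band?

Band width going east from -11.306° to +22.838°: ((22.838 − -11.306) mod 360) = 34.144°.
Offset of +96.583° east of the west edge: ((96.583 − -11.306) mod 360) = 107.889°.
107.889° > 34.144° ⇒ outside.

No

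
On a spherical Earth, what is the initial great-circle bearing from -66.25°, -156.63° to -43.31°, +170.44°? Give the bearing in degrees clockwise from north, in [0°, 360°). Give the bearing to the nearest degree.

Δλ = 170.44 − -156.63 = 327.07°; wrapped into (−180°, 180°]: -32.93°.
θ = atan2( sin Δλ · cos φ₂ , cos φ₁ · sin φ₂ − sin φ₁ · cos φ₂ · cos Δλ )
  = atan2(-0.39556, 0.28276) = -54.442° → normalised to [0°, 360°): 305.558°.

306°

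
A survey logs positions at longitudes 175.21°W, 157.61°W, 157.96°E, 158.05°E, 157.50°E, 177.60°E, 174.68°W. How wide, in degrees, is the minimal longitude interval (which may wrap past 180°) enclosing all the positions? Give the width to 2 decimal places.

44.89°

Sort the longitudes: -175.21°, -174.68°, -157.61°, +157.50°, +157.96°, +158.05°, +177.60°.
Eastward gaps between consecutive values (wrapping around): 0.53°, 17.07°, 315.11°, 0.46°, 0.09°, 19.55°, 7.19°.
Largest gap = 315.11° ⇒ minimal covering band is its complement: 360° − 315.11° = 44.89°.
Band runs from +157.50° eastward to -157.61°, crossing the antimeridian.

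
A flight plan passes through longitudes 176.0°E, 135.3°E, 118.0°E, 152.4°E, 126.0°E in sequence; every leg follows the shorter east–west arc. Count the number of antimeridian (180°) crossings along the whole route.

0

Leg 1: +176.0° → +135.3°, shortest Δλ = -40.7° (west) — does not cross 180°.
Leg 2: +135.3° → +118.0°, shortest Δλ = -17.3° (west) — does not cross 180°.
Leg 3: +118.0° → +152.4°, shortest Δλ = 34.4° (east) — does not cross 180°.
Leg 4: +152.4° → +126.0°, shortest Δλ = -26.4° (west) — does not cross 180°.
Total crossings: 0.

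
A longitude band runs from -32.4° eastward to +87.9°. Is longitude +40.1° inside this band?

Yes

Band width going east from -32.4° to +87.9°: ((87.9 − -32.4) mod 360) = 120.3°.
Offset of +40.1° east of the west edge: ((40.1 − -32.4) mod 360) = 72.5°.
72.5° ≤ 120.3° ⇒ inside.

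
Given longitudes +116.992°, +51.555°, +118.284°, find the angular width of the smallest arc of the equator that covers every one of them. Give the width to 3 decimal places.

Sort the longitudes: +51.555°, +116.992°, +118.284°.
Eastward gaps between consecutive values (wrapping around): 65.437°, 1.292°, 293.271°.
Largest gap = 293.271° ⇒ minimal covering band is its complement: 360° − 293.271° = 66.729°.
Band runs from +51.555° eastward to +118.284°.

66.729°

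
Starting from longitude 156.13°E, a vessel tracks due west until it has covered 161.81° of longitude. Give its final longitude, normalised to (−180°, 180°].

Start at +156.13°; shift −161.81° → -5.68°.
-5.68° already lies in (−180°, 180°].

5.68°W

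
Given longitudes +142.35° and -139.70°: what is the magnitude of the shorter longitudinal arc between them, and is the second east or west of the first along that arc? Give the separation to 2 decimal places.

Raw difference: -139.70 − 142.35 = -282.05°.
Normalise into (−180°, 180°]: -282.05° + 360° = 77.95°.
Positive ⇒ the second point lies to the east; separation 77.95°.

77.95° east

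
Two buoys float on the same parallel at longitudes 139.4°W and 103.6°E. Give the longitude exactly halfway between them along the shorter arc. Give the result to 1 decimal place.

Signed shortest Δλ from -139.4° to +103.6° is -117.0°.
Midpoint longitude = -139.4° + (-117.0°)/2 = -139.4° − 58.5° = -197.9°.
Normalise into (−180°, 180°]: +162.1°.
(The naïve average (-139.4 + +103.6)/2 = -17.9° is on the wrong side of the globe.)

162.1°E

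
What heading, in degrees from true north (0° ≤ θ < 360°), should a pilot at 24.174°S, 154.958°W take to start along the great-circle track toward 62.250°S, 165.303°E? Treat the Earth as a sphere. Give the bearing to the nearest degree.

204°

Δλ = 165.303 − -154.958 = 320.261°; wrapped into (−180°, 180°]: -39.739°.
θ = atan2( sin Δλ · cos φ₂ , cos φ₁ · sin φ₂ − sin φ₁ · cos φ₂ · cos Δλ )
  = atan2(-0.29766, -0.66076) = -155.749° → normalised to [0°, 360°): 204.251°.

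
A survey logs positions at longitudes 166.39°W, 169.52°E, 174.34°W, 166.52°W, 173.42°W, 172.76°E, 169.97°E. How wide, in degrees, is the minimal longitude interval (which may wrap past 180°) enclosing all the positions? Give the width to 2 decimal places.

24.09°

Sort the longitudes: -174.34°, -173.42°, -166.52°, -166.39°, +169.52°, +169.97°, +172.76°.
Eastward gaps between consecutive values (wrapping around): 0.92°, 6.90°, 0.13°, 335.91°, 0.45°, 2.79°, 12.90°.
Largest gap = 335.91° ⇒ minimal covering band is its complement: 360° − 335.91° = 24.09°.
Band runs from +169.52° eastward to -166.39°, crossing the antimeridian.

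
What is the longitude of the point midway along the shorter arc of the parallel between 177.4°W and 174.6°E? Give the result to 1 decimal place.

Signed shortest Δλ from -177.4° to +174.6° is -8.0°.
Midpoint longitude = -177.4° + (-8.0°)/2 = -177.4° − 4.0° = -181.4°.
Normalise into (−180°, 180°]: +178.6°.
(The naïve average (-177.4 + +174.6)/2 = -1.4° is on the wrong side of the globe.)

178.6°E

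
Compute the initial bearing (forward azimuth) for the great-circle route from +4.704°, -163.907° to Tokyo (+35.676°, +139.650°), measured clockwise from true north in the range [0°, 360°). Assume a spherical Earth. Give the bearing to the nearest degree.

309°

Δλ = 139.650 − -163.907 = 303.557°; wrapped into (−180°, 180°]: -56.443°.
θ = atan2( sin Δλ · cos φ₂ , cos φ₁ · sin φ₂ − sin φ₁ · cos φ₂ · cos Δλ )
  = atan2(-0.67694, 0.54441) = -51.193° → normalised to [0°, 360°): 308.807°.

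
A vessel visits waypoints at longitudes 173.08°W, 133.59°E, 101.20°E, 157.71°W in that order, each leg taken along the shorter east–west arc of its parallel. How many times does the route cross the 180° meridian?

2

Leg 1: -173.08° → +133.59°, shortest Δλ = -53.33° (west) — crosses 180°.
Leg 2: +133.59° → +101.20°, shortest Δλ = -32.39° (west) — does not cross 180°.
Leg 3: +101.20° → -157.71°, shortest Δλ = 101.09° (east) — crosses 180°.
Total crossings: 2.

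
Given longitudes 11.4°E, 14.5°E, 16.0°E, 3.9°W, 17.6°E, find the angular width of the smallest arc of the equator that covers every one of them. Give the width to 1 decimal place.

21.5°

Sort the longitudes: -3.9°, +11.4°, +14.5°, +16.0°, +17.6°.
Eastward gaps between consecutive values (wrapping around): 15.3°, 3.1°, 1.5°, 1.6°, 338.5°.
Largest gap = 338.5° ⇒ minimal covering band is its complement: 360° − 338.5° = 21.5°.
Band runs from -3.9° eastward to +17.6°.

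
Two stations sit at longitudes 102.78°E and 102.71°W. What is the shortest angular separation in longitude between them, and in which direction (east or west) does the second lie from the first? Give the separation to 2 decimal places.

154.51° east

Raw difference: -102.71 − 102.78 = -205.49°.
Normalise into (−180°, 180°]: -205.49° + 360° = 154.51°.
Positive ⇒ the second point lies to the east; separation 154.51°.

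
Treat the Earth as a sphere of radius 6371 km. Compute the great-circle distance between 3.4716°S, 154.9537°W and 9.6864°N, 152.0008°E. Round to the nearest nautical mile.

Δλ = 152.0008 − -154.9537 = 306.9545°; wrapped into (−180°, 180°]: -53.0455°.
Δφ = 9.6864 − -3.4716 = 13.1580°.
a = sin²(Δφ/2) + cos φ₁ · cos φ₂ · sin²(Δλ/2) = 0.209333.
c = 2·atan2(√a, √(1−a)) = 0.95043 rad → d = 6371·c ≈ 6055.18 km ≈ 3269.54 nmi.

3270 nmi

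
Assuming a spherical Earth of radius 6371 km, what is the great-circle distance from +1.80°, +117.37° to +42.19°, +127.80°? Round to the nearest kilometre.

Δλ = 127.80 − 117.37 = 10.43°.
Δφ = 42.19 − 1.80 = 40.39°.
a = sin²(Δφ/2) + cos φ₁ · cos φ₂ · sin²(Δλ/2) = 0.125292.
c = 2·atan2(√a, √(1−a)) = 0.72362 rad → d = 6371·c ≈ 4610.17 km.

4610 km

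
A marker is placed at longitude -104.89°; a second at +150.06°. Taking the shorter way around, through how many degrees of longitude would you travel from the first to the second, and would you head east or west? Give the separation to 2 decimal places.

Raw difference: 150.06 − -104.89 = 254.95°.
Normalise into (−180°, 180°]: 254.95° − 360° = -105.05°.
Negative ⇒ the second point lies to the west; separation 105.05°.

105.05° west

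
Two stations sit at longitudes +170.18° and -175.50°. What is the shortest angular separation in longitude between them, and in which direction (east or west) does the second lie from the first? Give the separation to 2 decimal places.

Raw difference: -175.50 − 170.18 = -345.68°.
Normalise into (−180°, 180°]: -345.68° + 360° = 14.32°.
Positive ⇒ the second point lies to the east; separation 14.32°.

14.32° east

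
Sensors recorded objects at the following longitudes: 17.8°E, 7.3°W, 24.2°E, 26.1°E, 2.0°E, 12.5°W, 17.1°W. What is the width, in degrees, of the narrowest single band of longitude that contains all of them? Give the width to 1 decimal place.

43.2°

Sort the longitudes: -17.1°, -12.5°, -7.3°, +2.0°, +17.8°, +24.2°, +26.1°.
Eastward gaps between consecutive values (wrapping around): 4.6°, 5.2°, 9.3°, 15.8°, 6.4°, 1.9°, 316.8°.
Largest gap = 316.8° ⇒ minimal covering band is its complement: 360° − 316.8° = 43.2°.
Band runs from -17.1° eastward to +26.1°.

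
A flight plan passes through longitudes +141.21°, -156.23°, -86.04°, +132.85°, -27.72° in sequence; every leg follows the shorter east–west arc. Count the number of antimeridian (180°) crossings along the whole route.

Leg 1: +141.21° → -156.23°, shortest Δλ = 62.56° (east) — crosses 180°.
Leg 2: -156.23° → -86.04°, shortest Δλ = 70.19° (east) — does not cross 180°.
Leg 3: -86.04° → +132.85°, shortest Δλ = -141.11° (west) — crosses 180°.
Leg 4: +132.85° → -27.72°, shortest Δλ = -160.57° (west) — does not cross 180°.
Total crossings: 2.

2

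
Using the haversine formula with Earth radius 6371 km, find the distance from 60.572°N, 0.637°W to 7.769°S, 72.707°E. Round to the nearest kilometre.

Δλ = 72.707 − -0.637 = 73.344°.
Δφ = -7.769 − 60.572 = -68.341°.
a = sin²(Δφ/2) + cos φ₁ · cos φ₂ · sin²(Δλ/2) = 0.489102.
c = 2·atan2(√a, √(1−a)) = 1.54900 rad → d = 6371·c ≈ 9868.66 km.

9869 km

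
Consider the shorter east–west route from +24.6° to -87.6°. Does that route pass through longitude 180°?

Signed shortest Δλ = ((-87.6 − 24.6 + 180) mod 360) − 180 = -112.2°.
Going west by 112.2° from +24.6° reaches -87.6° without touching 180°.

No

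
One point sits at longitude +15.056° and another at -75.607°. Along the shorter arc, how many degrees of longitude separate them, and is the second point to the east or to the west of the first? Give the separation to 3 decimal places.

Raw difference: -75.607 − 15.056 = -90.663°.
Normalise into (−180°, 180°]: -90.663° stays -90.663°.
Negative ⇒ the second point lies to the west; separation 90.663°.

90.663° west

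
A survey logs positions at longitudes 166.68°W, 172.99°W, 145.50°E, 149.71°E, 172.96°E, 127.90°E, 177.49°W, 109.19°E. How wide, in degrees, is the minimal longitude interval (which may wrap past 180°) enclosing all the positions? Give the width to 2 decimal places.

Sort the longitudes: -177.49°, -172.99°, -166.68°, +109.19°, +127.90°, +145.50°, +149.71°, +172.96°.
Eastward gaps between consecutive values (wrapping around): 4.50°, 6.31°, 275.87°, 18.71°, 17.60°, 4.21°, 23.25°, 9.55°.
Largest gap = 275.87° ⇒ minimal covering band is its complement: 360° − 275.87° = 84.13°.
Band runs from +109.19° eastward to -166.68°, crossing the antimeridian.

84.13°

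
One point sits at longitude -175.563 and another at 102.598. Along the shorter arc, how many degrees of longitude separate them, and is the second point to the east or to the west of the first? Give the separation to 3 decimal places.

Raw difference: 102.598 − -175.563 = 278.161°.
Normalise into (−180°, 180°]: 278.161° − 360° = -81.839°.
Negative ⇒ the second point lies to the west; separation 81.839°.

81.839° west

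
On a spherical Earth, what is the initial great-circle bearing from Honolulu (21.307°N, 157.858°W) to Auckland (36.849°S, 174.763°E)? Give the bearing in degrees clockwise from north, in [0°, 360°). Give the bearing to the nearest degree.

Δλ = 174.763 − -157.858 = 332.621°; wrapped into (−180°, 180°]: -27.379°.
θ = atan2( sin Δλ · cos φ₂ , cos φ₁ · sin φ₂ − sin φ₁ · cos φ₂ · cos Δλ )
  = atan2(-0.36800, -0.81692) = -155.750° → normalised to [0°, 360°): 204.250°.

204°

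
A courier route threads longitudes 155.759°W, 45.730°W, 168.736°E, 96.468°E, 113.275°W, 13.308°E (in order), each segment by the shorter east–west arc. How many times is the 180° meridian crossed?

2

Leg 1: -155.759° → -45.730°, shortest Δλ = 110.029° (east) — does not cross 180°.
Leg 2: -45.730° → +168.736°, shortest Δλ = -145.534° (west) — crosses 180°.
Leg 3: +168.736° → +96.468°, shortest Δλ = -72.268° (west) — does not cross 180°.
Leg 4: +96.468° → -113.275°, shortest Δλ = 150.257° (east) — crosses 180°.
Leg 5: -113.275° → +13.308°, shortest Δλ = 126.583° (east) — does not cross 180°.
Total crossings: 2.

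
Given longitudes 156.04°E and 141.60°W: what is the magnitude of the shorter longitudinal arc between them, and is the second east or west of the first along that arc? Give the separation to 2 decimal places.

62.36° east

Raw difference: -141.60 − 156.04 = -297.64°.
Normalise into (−180°, 180°]: -297.64° + 360° = 62.36°.
Positive ⇒ the second point lies to the east; separation 62.36°.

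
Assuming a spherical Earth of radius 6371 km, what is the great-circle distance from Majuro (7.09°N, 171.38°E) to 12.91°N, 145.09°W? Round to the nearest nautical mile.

2594 nmi

Δλ = -145.09 − 171.38 = -316.47°; wrapped into (−180°, 180°]: 43.53°.
Δφ = 12.91 − 7.09 = 5.82°.
a = sin²(Δφ/2) + cos φ₁ · cos φ₂ · sin²(Δλ/2) = 0.135570.
c = 2·atan2(√a, √(1−a)) = 0.75414 rad → d = 6371·c ≈ 4804.63 km ≈ 2594.29 nmi.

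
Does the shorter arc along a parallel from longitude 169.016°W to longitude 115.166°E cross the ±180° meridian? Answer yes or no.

Yes

Naïve |115.166 − -169.016| = 284.182° > 180°, so the shorter arc goes the other way round — across 180°.
Signed shortest Δλ = ((115.166 − -169.016 + 180) mod 360) − 180 = -75.818°.
Going west by 75.818° from -169.016° passes through 180° before reaching +115.166°.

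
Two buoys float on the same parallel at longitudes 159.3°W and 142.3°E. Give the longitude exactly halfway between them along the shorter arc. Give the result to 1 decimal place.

171.5°E

Signed shortest Δλ from -159.3° to +142.3° is -58.4°.
Midpoint longitude = -159.3° + (-58.4°)/2 = -159.3° − 29.2° = -188.5°.
Normalise into (−180°, 180°]: +171.5°.
(The naïve average (-159.3 + +142.3)/2 = -8.5° is on the wrong side of the globe.)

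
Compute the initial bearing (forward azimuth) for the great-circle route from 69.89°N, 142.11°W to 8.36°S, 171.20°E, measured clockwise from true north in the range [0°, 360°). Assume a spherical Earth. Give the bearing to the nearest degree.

Δλ = 171.20 − -142.11 = 313.31°; wrapped into (−180°, 180°]: -46.69°.
θ = atan2( sin Δλ · cos φ₂ , cos φ₁ · sin φ₂ − sin φ₁ · cos φ₂ · cos Δλ )
  = atan2(-0.71992, -0.68727) = -133.671° → normalised to [0°, 360°): 226.329°.

226°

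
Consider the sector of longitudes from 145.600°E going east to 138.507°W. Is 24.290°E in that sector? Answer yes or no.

Band width going east from +145.600° to -138.507°: ((-138.507 − 145.600) mod 360) = 75.893°.
Offset of +24.290° east of the west edge: ((24.290 − 145.600) mod 360) = 238.690°.
238.690° > 75.893° ⇒ outside.

No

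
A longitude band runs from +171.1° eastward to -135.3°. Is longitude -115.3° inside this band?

Band width going east from +171.1° to -135.3°: ((-135.3 − 171.1) mod 360) = 53.6°.
Offset of -115.3° east of the west edge: ((-115.3 − 171.1) mod 360) = 73.6°.
73.6° > 53.6° ⇒ outside.

No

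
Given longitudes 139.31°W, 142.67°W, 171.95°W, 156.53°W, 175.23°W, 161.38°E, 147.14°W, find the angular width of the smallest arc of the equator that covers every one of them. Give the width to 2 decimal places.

Sort the longitudes: -175.23°, -171.95°, -156.53°, -147.14°, -142.67°, -139.31°, +161.38°.
Eastward gaps between consecutive values (wrapping around): 3.28°, 15.42°, 9.39°, 4.47°, 3.36°, 300.69°, 23.39°.
Largest gap = 300.69° ⇒ minimal covering band is its complement: 360° − 300.69° = 59.31°.
Band runs from +161.38° eastward to -139.31°, crossing the antimeridian.

59.31°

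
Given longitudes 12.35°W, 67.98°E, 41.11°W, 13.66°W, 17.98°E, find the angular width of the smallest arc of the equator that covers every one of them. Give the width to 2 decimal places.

109.09°

Sort the longitudes: -41.11°, -13.66°, -12.35°, +17.98°, +67.98°.
Eastward gaps between consecutive values (wrapping around): 27.45°, 1.31°, 30.33°, 50.00°, 250.91°.
Largest gap = 250.91° ⇒ minimal covering band is its complement: 360° − 250.91° = 109.09°.
Band runs from -41.11° eastward to +67.98°.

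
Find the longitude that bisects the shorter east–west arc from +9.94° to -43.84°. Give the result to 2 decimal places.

Signed shortest Δλ from +9.94° to -43.84° is -53.78°.
Midpoint longitude = +9.94° + (-53.78°)/2 = +9.94° − 26.89° = -16.95°.

-16.95°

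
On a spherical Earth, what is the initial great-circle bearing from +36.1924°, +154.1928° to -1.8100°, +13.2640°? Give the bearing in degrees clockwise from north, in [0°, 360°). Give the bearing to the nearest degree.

304°

Δλ = 13.2640 − 154.1928 = -140.9288°.
θ = atan2( sin Δλ · cos φ₂ , cos φ₁ · sin φ₂ − sin φ₁ · cos φ₂ · cos Δλ )
  = atan2(-0.62997, 0.43272) = -55.515° → normalised to [0°, 360°): 304.485°.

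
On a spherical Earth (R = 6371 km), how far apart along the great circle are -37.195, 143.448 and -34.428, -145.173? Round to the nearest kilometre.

6285 km

Δλ = -145.173 − 143.448 = -288.621°; wrapped into (−180°, 180°]: 71.379°.
Δφ = -34.428 − -37.195 = 2.767°.
a = sin²(Δφ/2) + cos φ₁ · cos φ₂ · sin²(Δλ/2) = 0.224208.
c = 2·atan2(√a, √(1−a)) = 0.98653 rad → d = 6371·c ≈ 6285.21 km.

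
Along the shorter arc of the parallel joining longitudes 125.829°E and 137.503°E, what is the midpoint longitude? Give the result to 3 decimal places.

Signed shortest Δλ from +125.829° to +137.503° is +11.674°.
Midpoint longitude = +125.829° + (+11.674°)/2 = +125.829° + 5.837° = +131.666°.

131.666°E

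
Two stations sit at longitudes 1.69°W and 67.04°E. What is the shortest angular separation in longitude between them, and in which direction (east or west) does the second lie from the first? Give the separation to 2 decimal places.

Raw difference: 67.04 − -1.69 = 68.73°.
Normalise into (−180°, 180°]: 68.73° stays 68.73°.
Positive ⇒ the second point lies to the east; separation 68.73°.

68.73° east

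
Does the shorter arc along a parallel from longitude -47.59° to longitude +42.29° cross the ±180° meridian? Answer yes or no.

No

Signed shortest Δλ = ((42.29 − -47.59 + 180) mod 360) − 180 = 89.88°.
Going east by 89.88° from -47.59° reaches +42.29° without touching 180°.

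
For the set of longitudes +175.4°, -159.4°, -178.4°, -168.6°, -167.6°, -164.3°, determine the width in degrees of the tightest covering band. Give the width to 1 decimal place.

25.2°

Sort the longitudes: -178.4°, -168.6°, -167.6°, -164.3°, -159.4°, +175.4°.
Eastward gaps between consecutive values (wrapping around): 9.8°, 1.0°, 3.3°, 4.9°, 334.8°, 6.2°.
Largest gap = 334.8° ⇒ minimal covering band is its complement: 360° − 334.8° = 25.2°.
Band runs from +175.4° eastward to -159.4°, crossing the antimeridian.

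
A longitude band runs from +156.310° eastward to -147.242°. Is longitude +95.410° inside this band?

No

Band width going east from +156.310° to -147.242°: ((-147.242 − 156.310) mod 360) = 56.448°.
Offset of +95.410° east of the west edge: ((95.410 − 156.310) mod 360) = 299.100°.
299.100° > 56.448° ⇒ outside.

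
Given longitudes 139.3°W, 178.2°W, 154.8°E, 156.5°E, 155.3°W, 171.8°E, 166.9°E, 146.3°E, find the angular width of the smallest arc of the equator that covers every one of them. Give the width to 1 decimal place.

Sort the longitudes: -178.2°, -155.3°, -139.3°, +146.3°, +154.8°, +156.5°, +166.9°, +171.8°.
Eastward gaps between consecutive values (wrapping around): 22.9°, 16.0°, 285.6°, 8.5°, 1.7°, 10.4°, 4.9°, 10.0°.
Largest gap = 285.6° ⇒ minimal covering band is its complement: 360° − 285.6° = 74.4°.
Band runs from +146.3° eastward to -139.3°, crossing the antimeridian.

74.4°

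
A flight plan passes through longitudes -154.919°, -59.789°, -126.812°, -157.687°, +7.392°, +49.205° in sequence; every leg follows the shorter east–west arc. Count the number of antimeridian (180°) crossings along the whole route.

Leg 1: -154.919° → -59.789°, shortest Δλ = 95.13° (east) — does not cross 180°.
Leg 2: -59.789° → -126.812°, shortest Δλ = -67.023° (west) — does not cross 180°.
Leg 3: -126.812° → -157.687°, shortest Δλ = -30.875° (west) — does not cross 180°.
Leg 4: -157.687° → +7.392°, shortest Δλ = 165.079° (east) — does not cross 180°.
Leg 5: +7.392° → +49.205°, shortest Δλ = 41.813° (east) — does not cross 180°.
Total crossings: 0.

0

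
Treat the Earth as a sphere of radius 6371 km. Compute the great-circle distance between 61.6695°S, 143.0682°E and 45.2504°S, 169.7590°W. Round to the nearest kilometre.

Δλ = -169.7590 − 143.0682 = -312.8272°; wrapped into (−180°, 180°]: 47.1728°.
Δφ = -45.2504 − -61.6695 = 16.4191°.
a = sin²(Δφ/2) + cos φ₁ · cos φ₂ · sin²(Δλ/2) = 0.073880.
c = 2·atan2(√a, √(1−a)) = 0.55054 rad → d = 6371·c ≈ 3507.52 km.

3508 km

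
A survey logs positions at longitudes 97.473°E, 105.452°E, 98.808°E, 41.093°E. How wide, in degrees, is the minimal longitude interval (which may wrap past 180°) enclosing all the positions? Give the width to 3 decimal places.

Sort the longitudes: +41.093°, +97.473°, +98.808°, +105.452°.
Eastward gaps between consecutive values (wrapping around): 56.380°, 1.335°, 6.644°, 295.641°.
Largest gap = 295.641° ⇒ minimal covering band is its complement: 360° − 295.641° = 64.359°.
Band runs from +41.093° eastward to +105.452°.

64.359°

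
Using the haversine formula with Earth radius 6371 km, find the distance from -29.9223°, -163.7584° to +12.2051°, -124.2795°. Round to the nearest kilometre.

6310 km

Δλ = -124.2795 − -163.7584 = 39.4789°.
Δφ = 12.2051 − -29.9223 = 42.1274°.
a = sin²(Δφ/2) + cos φ₁ · cos φ₂ · sin²(Δλ/2) = 0.225803.
c = 2·atan2(√a, √(1−a)) = 0.99035 rad → d = 6371·c ≈ 6309.55 km.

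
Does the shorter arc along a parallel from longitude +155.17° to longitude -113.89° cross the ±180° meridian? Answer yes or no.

Yes

Naïve |-113.89 − 155.17| = 269.06° > 180°, so the shorter arc goes the other way round — across 180°.
Signed shortest Δλ = ((-113.89 − 155.17 + 180) mod 360) − 180 = 90.94°.
Going east by 90.94° from +155.17° passes through 180° before reaching -113.89°.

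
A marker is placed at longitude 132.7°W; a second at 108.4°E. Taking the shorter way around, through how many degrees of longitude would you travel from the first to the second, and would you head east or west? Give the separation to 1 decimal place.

Raw difference: 108.4 − -132.7 = 241.1°.
Normalise into (−180°, 180°]: 241.1° − 360° = -118.9°.
Negative ⇒ the second point lies to the west; separation 118.9°.

118.9° west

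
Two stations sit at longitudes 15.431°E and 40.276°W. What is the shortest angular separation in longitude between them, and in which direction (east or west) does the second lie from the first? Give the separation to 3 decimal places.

55.707° west

Raw difference: -40.276 − 15.431 = -55.707°.
Normalise into (−180°, 180°]: -55.707° stays -55.707°.
Negative ⇒ the second point lies to the west; separation 55.707°.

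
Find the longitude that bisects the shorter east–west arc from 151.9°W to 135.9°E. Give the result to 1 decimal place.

172.0°E

Signed shortest Δλ from -151.9° to +135.9° is -72.2°.
Midpoint longitude = -151.9° + (-72.2°)/2 = -151.9° − 36.1° = -188.0°.
Normalise into (−180°, 180°]: +172.0°.
(The naïve average (-151.9 + +135.9)/2 = -8.0° is on the wrong side of the globe.)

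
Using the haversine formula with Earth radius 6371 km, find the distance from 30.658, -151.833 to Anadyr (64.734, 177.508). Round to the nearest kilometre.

4338 km

Δλ = 177.508 − -151.833 = 329.341°; wrapped into (−180°, 180°]: -30.659°.
Δφ = 64.734 − 30.658 = 34.076°.
a = sin²(Δφ/2) + cos φ₁ · cos φ₂ · sin²(Δλ/2) = 0.111514.
c = 2·atan2(√a, √(1−a)) = 0.68095 rad → d = 6371·c ≈ 4338.36 km.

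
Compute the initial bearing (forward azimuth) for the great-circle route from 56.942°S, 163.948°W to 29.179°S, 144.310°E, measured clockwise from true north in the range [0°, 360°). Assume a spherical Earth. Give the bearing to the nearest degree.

285°

Δλ = 144.310 − -163.948 = 308.258°; wrapped into (−180°, 180°]: -51.742°.
θ = atan2( sin Δλ · cos φ₂ , cos φ₁ · sin φ₂ − sin φ₁ · cos φ₂ · cos Δλ )
  = atan2(-0.68559, 0.18716) = -74.730° → normalised to [0°, 360°): 285.270°.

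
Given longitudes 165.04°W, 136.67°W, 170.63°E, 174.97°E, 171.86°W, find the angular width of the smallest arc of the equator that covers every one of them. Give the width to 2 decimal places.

Sort the longitudes: -171.86°, -165.04°, -136.67°, +170.63°, +174.97°.
Eastward gaps between consecutive values (wrapping around): 6.82°, 28.37°, 307.30°, 4.34°, 13.17°.
Largest gap = 307.30° ⇒ minimal covering band is its complement: 360° − 307.30° = 52.70°.
Band runs from +170.63° eastward to -136.67°, crossing the antimeridian.

52.70°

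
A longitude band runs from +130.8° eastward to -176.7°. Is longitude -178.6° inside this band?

Band width going east from +130.8° to -176.7°: ((-176.7 − 130.8) mod 360) = 52.5°.
Offset of -178.6° east of the west edge: ((-178.6 − 130.8) mod 360) = 50.6°.
50.6° ≤ 52.5° ⇒ inside.

Yes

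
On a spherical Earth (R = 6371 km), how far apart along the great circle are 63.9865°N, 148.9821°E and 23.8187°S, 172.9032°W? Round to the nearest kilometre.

10309 km

Δλ = -172.9032 − 148.9821 = -321.8853°; wrapped into (−180°, 180°]: 38.1147°.
Δφ = -23.8187 − 63.9865 = -87.8052°.
a = sin²(Δφ/2) + cos φ₁ · cos φ₂ · sin²(Δλ/2) = 0.523627.
c = 2·atan2(√a, √(1−a)) = 1.61807 rad → d = 6371·c ≈ 10308.71 km.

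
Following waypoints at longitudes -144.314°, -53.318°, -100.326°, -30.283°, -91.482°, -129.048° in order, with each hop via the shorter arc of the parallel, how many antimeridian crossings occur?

0

Leg 1: -144.314° → -53.318°, shortest Δλ = 90.996° (east) — does not cross 180°.
Leg 2: -53.318° → -100.326°, shortest Δλ = -47.008° (west) — does not cross 180°.
Leg 3: -100.326° → -30.283°, shortest Δλ = 70.043° (east) — does not cross 180°.
Leg 4: -30.283° → -91.482°, shortest Δλ = -61.199° (west) — does not cross 180°.
Leg 5: -91.482° → -129.048°, shortest Δλ = -37.566° (west) — does not cross 180°.
Total crossings: 0.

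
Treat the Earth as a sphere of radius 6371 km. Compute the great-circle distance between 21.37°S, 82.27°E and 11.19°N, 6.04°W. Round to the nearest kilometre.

10287 km

Δλ = -6.04 − 82.27 = -88.31°.
Δφ = 11.19 − -21.37 = 32.56°.
a = sin²(Δφ/2) + cos φ₁ · cos φ₂ · sin²(Δλ/2) = 0.521886.
c = 2·atan2(√a, √(1−a)) = 1.61458 rad → d = 6371·c ≈ 10286.51 km.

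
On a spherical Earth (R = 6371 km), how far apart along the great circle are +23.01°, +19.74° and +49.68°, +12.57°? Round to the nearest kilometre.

3031 km

Δλ = 12.57 − 19.74 = -7.17°.
Δφ = 49.68 − 23.01 = 26.67°.
a = sin²(Δφ/2) + cos φ₁ · cos φ₂ · sin²(Δλ/2) = 0.055525.
c = 2·atan2(√a, √(1−a)) = 0.47575 rad → d = 6371·c ≈ 3031.01 km.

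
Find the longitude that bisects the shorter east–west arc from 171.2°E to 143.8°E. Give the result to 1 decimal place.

157.5°E

Signed shortest Δλ from +171.2° to +143.8° is -27.4°.
Midpoint longitude = +171.2° + (-27.4°)/2 = +171.2° − 13.7° = +157.5°.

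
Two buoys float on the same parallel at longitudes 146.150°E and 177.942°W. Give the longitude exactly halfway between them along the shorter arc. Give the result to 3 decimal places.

Signed shortest Δλ from +146.150° to -177.942° is +35.908°.
Midpoint longitude = +146.150° + (+35.908°)/2 = +146.150° + 17.954° = +164.104°.
(The naïve average (+146.150 + -177.942)/2 = -15.896° is on the wrong side of the globe.)

164.104°E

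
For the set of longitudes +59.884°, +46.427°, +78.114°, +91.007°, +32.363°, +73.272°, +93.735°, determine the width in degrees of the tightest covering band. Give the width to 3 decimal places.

Sort the longitudes: +32.363°, +46.427°, +59.884°, +73.272°, +78.114°, +91.007°, +93.735°.
Eastward gaps between consecutive values (wrapping around): 14.064°, 13.457°, 13.388°, 4.842°, 12.893°, 2.728°, 298.628°.
Largest gap = 298.628° ⇒ minimal covering band is its complement: 360° − 298.628° = 61.372°.
Band runs from +32.363° eastward to +93.735°.

61.372°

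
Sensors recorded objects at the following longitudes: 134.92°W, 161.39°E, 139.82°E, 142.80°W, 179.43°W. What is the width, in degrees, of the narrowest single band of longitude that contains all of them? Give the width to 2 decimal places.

Sort the longitudes: -179.43°, -142.80°, -134.92°, +139.82°, +161.39°.
Eastward gaps between consecutive values (wrapping around): 36.63°, 7.88°, 274.74°, 21.57°, 19.18°.
Largest gap = 274.74° ⇒ minimal covering band is its complement: 360° − 274.74° = 85.26°.
Band runs from +139.82° eastward to -134.92°, crossing the antimeridian.

85.26°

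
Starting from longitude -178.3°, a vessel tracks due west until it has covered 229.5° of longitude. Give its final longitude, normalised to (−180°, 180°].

-47.8°

Start at -178.3°; shift −229.5° → -407.8°.
-407.8° lies outside (−180°, 180°]; add 360° → -47.8°.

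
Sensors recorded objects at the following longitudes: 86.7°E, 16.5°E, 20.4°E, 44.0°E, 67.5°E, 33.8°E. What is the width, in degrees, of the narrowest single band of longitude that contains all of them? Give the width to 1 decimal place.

Sort the longitudes: +16.5°, +20.4°, +33.8°, +44.0°, +67.5°, +86.7°.
Eastward gaps between consecutive values (wrapping around): 3.9°, 13.4°, 10.2°, 23.5°, 19.2°, 289.8°.
Largest gap = 289.8° ⇒ minimal covering band is its complement: 360° − 289.8° = 70.2°.
Band runs from +16.5° eastward to +86.7°.

70.2°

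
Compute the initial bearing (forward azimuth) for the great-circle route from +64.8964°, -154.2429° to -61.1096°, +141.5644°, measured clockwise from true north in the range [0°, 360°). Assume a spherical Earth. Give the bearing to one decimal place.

217.7°

Δλ = 141.5644 − -154.2429 = 295.8073°; wrapped into (−180°, 180°]: -64.1927°.
θ = atan2( sin Δλ · cos φ₂ , cos φ₁ · sin φ₂ − sin φ₁ · cos φ₂ · cos Δλ )
  = atan2(-0.43495, -0.56192) = -142.259° → normalised to [0°, 360°): 217.741°.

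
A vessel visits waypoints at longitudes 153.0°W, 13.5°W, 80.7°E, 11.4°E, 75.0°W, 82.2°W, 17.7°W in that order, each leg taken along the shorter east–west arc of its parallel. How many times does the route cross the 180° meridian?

Leg 1: -153.0° → -13.5°, shortest Δλ = 139.5° (east) — does not cross 180°.
Leg 2: -13.5° → +80.7°, shortest Δλ = 94.2° (east) — does not cross 180°.
Leg 3: +80.7° → +11.4°, shortest Δλ = -69.3° (west) — does not cross 180°.
Leg 4: +11.4° → -75.0°, shortest Δλ = -86.4° (west) — does not cross 180°.
Leg 5: -75.0° → -82.2°, shortest Δλ = -7.2° (west) — does not cross 180°.
Leg 6: -82.2° → -17.7°, shortest Δλ = 64.5° (east) — does not cross 180°.
Total crossings: 0.

0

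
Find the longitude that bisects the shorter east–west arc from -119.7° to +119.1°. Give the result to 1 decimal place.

Signed shortest Δλ from -119.7° to +119.1° is -121.2°.
Midpoint longitude = -119.7° + (-121.2°)/2 = -119.7° − 60.6° = -180.3°.
Normalise into (−180°, 180°]: +179.7°.
(The naïve average (-119.7 + +119.1)/2 = -0.3° is on the wrong side of the globe.)

+179.7°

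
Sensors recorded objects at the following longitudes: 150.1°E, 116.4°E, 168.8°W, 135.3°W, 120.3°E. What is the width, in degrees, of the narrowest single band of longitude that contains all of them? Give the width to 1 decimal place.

108.3°

Sort the longitudes: -168.8°, -135.3°, +116.4°, +120.3°, +150.1°.
Eastward gaps between consecutive values (wrapping around): 33.5°, 251.7°, 3.9°, 29.8°, 41.1°.
Largest gap = 251.7° ⇒ minimal covering band is its complement: 360° − 251.7° = 108.3°.
Band runs from +116.4° eastward to -135.3°, crossing the antimeridian.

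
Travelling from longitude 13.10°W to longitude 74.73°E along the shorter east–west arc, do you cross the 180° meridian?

No

Signed shortest Δλ = ((74.73 − -13.10 + 180) mod 360) − 180 = 87.83°.
Going east by 87.83° from -13.10° reaches +74.73° without touching 180°.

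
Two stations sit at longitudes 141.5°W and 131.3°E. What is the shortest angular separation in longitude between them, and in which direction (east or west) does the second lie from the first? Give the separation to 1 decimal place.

Raw difference: 131.3 − -141.5 = 272.8°.
Normalise into (−180°, 180°]: 272.8° − 360° = -87.2°.
Negative ⇒ the second point lies to the west; separation 87.2°.

87.2° west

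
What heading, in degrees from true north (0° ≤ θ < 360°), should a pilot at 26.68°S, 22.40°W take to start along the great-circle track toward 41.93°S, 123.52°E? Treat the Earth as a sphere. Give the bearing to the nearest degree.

Δλ = 123.52 − -22.40 = 145.92°.
θ = atan2( sin Δλ · cos φ₂ , cos φ₁ · sin φ₂ − sin φ₁ · cos φ₂ · cos Δλ )
  = atan2(0.41688, -0.87375) = 154.493° → normalised to [0°, 360°): 154.493°.

154°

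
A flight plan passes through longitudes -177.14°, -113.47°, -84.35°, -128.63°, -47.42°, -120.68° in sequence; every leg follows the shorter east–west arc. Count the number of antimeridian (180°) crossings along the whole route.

0

Leg 1: -177.14° → -113.47°, shortest Δλ = 63.67° (east) — does not cross 180°.
Leg 2: -113.47° → -84.35°, shortest Δλ = 29.12° (east) — does not cross 180°.
Leg 3: -84.35° → -128.63°, shortest Δλ = -44.28° (west) — does not cross 180°.
Leg 4: -128.63° → -47.42°, shortest Δλ = 81.21° (east) — does not cross 180°.
Leg 5: -47.42° → -120.68°, shortest Δλ = -73.26° (west) — does not cross 180°.
Total crossings: 0.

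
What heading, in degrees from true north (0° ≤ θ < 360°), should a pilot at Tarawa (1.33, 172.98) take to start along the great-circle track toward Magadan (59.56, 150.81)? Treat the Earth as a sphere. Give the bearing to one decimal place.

Δλ = 150.81 − 172.98 = -22.17°.
θ = atan2( sin Δλ · cos φ₂ , cos φ₁ · sin φ₂ − sin φ₁ · cos φ₂ · cos Δλ )
  = atan2(-0.19118, 0.85104) = -12.661° → normalised to [0°, 360°): 347.339°.

347.3°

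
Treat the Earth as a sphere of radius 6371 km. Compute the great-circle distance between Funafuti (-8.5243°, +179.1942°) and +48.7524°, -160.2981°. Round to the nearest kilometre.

6677 km

Δλ = -160.2981 − 179.1942 = -339.4923°; wrapped into (−180°, 180°]: 20.5077°.
Δφ = 48.7524 − -8.5243 = 57.2767°.
a = sin²(Δφ/2) + cos φ₁ · cos φ₂ · sin²(Δλ/2) = 0.250370.
c = 2·atan2(√a, √(1−a)) = 1.04805 rad → d = 6371·c ≈ 6677.14 km.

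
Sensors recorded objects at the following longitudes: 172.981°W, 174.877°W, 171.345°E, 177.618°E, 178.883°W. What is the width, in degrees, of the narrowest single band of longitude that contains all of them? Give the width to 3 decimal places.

Sort the longitudes: -178.883°, -174.877°, -172.981°, +171.345°, +177.618°.
Eastward gaps between consecutive values (wrapping around): 4.006°, 1.896°, 344.326°, 6.273°, 3.499°.
Largest gap = 344.326° ⇒ minimal covering band is its complement: 360° − 344.326° = 15.674°.
Band runs from +171.345° eastward to -172.981°, crossing the antimeridian.

15.674°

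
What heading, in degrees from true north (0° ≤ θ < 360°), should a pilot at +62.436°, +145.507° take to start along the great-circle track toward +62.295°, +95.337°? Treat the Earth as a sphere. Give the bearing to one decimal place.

292.2°

Δλ = 95.337 − 145.507 = -50.170°.
θ = atan2( sin Δλ · cos φ₂ , cos φ₁ · sin φ₂ − sin φ₁ · cos φ₂ · cos Δλ )
  = atan2(-0.35703, 0.14570) = -67.800° → normalised to [0°, 360°): 292.200°.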